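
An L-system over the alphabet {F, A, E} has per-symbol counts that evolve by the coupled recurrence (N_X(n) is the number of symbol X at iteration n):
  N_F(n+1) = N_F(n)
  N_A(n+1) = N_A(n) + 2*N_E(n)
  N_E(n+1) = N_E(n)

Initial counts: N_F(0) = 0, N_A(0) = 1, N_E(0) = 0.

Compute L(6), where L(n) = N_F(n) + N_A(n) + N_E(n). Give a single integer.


Answer: 1

Derivation:
Step 0: N_F=0, N_A=1, N_E=0, L=1
Step 1: N_F=0, N_A=1, N_E=0, L=1
Step 2: N_F=0, N_A=1, N_E=0, L=1
Step 3: N_F=0, N_A=1, N_E=0, L=1
Step 4: N_F=0, N_A=1, N_E=0, L=1
Step 5: N_F=0, N_A=1, N_E=0, L=1
Step 6: N_F=0, N_A=1, N_E=0, L=1


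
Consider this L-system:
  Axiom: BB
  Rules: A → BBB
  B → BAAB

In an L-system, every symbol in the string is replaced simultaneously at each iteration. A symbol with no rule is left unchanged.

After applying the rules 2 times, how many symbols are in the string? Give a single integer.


Answer: 28

Derivation:
Step 0: length = 2
Step 1: length = 8
Step 2: length = 28


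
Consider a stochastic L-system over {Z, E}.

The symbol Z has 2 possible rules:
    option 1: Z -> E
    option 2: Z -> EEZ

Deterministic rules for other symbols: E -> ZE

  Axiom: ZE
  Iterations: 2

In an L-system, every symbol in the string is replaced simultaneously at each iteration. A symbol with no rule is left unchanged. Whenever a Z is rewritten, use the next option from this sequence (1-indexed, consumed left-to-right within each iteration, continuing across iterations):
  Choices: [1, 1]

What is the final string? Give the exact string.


Answer: ZEEZE

Derivation:
Step 0: ZE
Step 1: EZE  (used choices [1])
Step 2: ZEEZE  (used choices [1])


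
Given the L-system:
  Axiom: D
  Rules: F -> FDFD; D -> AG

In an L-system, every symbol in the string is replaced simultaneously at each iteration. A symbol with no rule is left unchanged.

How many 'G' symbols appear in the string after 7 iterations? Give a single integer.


Step 0: D  (0 'G')
Step 1: AG  (1 'G')
Step 2: AG  (1 'G')
Step 3: AG  (1 'G')
Step 4: AG  (1 'G')
Step 5: AG  (1 'G')
Step 6: AG  (1 'G')
Step 7: AG  (1 'G')

Answer: 1


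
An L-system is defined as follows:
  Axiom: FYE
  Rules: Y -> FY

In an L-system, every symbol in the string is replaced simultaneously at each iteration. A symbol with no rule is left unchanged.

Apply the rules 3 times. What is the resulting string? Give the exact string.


Step 0: FYE
Step 1: FFYE
Step 2: FFFYE
Step 3: FFFFYE

Answer: FFFFYE


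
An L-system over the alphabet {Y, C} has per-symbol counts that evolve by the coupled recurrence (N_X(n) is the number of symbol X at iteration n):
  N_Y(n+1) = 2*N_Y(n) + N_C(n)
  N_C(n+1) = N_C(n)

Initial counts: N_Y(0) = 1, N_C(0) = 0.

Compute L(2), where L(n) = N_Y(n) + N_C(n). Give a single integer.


Step 0: N_Y=1, N_C=0, L=1
Step 1: N_Y=2, N_C=0, L=2
Step 2: N_Y=4, N_C=0, L=4

Answer: 4


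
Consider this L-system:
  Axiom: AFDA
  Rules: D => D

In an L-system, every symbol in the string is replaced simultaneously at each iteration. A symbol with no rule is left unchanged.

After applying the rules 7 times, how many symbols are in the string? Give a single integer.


Step 0: length = 4
Step 1: length = 4
Step 2: length = 4
Step 3: length = 4
Step 4: length = 4
Step 5: length = 4
Step 6: length = 4
Step 7: length = 4

Answer: 4


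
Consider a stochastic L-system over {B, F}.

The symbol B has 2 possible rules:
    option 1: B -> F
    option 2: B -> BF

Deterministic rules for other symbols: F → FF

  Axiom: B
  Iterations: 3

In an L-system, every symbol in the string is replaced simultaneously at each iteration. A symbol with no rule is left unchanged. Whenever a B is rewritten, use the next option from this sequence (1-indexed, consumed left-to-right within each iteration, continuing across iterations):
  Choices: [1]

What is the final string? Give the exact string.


Step 0: B
Step 1: F  (used choices [1])
Step 2: FF  (used choices [])
Step 3: FFFF  (used choices [])

Answer: FFFF


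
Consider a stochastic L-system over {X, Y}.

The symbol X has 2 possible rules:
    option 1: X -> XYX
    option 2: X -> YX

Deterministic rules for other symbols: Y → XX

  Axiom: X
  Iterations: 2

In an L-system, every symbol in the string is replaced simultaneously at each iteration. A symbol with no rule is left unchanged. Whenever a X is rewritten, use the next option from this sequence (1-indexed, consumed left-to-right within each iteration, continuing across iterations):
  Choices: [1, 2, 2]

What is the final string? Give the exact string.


Step 0: X
Step 1: XYX  (used choices [1])
Step 2: YXXXYX  (used choices [2, 2])

Answer: YXXXYX


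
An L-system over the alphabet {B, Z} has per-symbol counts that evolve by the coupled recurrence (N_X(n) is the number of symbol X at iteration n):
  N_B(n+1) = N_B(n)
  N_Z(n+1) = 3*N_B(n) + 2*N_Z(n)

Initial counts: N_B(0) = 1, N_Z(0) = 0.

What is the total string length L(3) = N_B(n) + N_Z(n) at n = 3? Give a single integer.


Answer: 22

Derivation:
Step 0: N_B=1, N_Z=0, L=1
Step 1: N_B=1, N_Z=3, L=4
Step 2: N_B=1, N_Z=9, L=10
Step 3: N_B=1, N_Z=21, L=22


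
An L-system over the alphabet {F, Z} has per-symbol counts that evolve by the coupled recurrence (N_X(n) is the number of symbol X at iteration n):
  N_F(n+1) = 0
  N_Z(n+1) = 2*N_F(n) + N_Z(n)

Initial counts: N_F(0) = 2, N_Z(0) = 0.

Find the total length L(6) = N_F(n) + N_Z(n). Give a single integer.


Step 0: N_F=2, N_Z=0, L=2
Step 1: N_F=0, N_Z=4, L=4
Step 2: N_F=0, N_Z=4, L=4
Step 3: N_F=0, N_Z=4, L=4
Step 4: N_F=0, N_Z=4, L=4
Step 5: N_F=0, N_Z=4, L=4
Step 6: N_F=0, N_Z=4, L=4

Answer: 4


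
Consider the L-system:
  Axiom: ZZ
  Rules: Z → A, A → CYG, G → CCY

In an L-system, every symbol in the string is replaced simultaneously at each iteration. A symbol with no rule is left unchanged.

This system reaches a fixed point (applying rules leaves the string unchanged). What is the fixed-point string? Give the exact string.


Answer: CYCCYCYCCY

Derivation:
Step 0: ZZ
Step 1: AA
Step 2: CYGCYG
Step 3: CYCCYCYCCY
Step 4: CYCCYCYCCY  (unchanged — fixed point at step 3)


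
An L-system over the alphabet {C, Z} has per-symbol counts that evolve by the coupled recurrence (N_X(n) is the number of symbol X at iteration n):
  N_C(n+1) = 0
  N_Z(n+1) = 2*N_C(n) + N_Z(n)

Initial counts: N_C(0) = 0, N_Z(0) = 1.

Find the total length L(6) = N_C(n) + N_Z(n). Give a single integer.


Answer: 1

Derivation:
Step 0: N_C=0, N_Z=1, L=1
Step 1: N_C=0, N_Z=1, L=1
Step 2: N_C=0, N_Z=1, L=1
Step 3: N_C=0, N_Z=1, L=1
Step 4: N_C=0, N_Z=1, L=1
Step 5: N_C=0, N_Z=1, L=1
Step 6: N_C=0, N_Z=1, L=1


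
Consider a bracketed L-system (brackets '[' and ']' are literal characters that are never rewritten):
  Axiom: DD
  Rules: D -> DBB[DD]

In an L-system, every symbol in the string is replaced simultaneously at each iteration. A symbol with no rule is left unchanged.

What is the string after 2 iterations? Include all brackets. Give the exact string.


Step 0: DD
Step 1: DBB[DD]DBB[DD]
Step 2: DBB[DD]BB[DBB[DD]DBB[DD]]DBB[DD]BB[DBB[DD]DBB[DD]]

Answer: DBB[DD]BB[DBB[DD]DBB[DD]]DBB[DD]BB[DBB[DD]DBB[DD]]


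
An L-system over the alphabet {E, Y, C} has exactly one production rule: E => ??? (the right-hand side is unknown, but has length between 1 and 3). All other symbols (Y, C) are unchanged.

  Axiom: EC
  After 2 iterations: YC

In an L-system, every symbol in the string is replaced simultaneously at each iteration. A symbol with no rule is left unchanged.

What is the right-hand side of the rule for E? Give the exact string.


Trying E => Y:
  Step 0: EC
  Step 1: YC
  Step 2: YC
Matches the given result.

Answer: Y


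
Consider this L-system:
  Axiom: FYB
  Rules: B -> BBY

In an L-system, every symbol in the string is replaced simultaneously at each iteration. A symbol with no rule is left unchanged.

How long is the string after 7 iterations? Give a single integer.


Step 0: length = 3
Step 1: length = 5
Step 2: length = 9
Step 3: length = 17
Step 4: length = 33
Step 5: length = 65
Step 6: length = 129
Step 7: length = 257

Answer: 257


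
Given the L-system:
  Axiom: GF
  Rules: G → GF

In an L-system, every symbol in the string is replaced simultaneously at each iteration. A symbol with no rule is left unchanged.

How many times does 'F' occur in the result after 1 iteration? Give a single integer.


Answer: 2

Derivation:
Step 0: GF  (1 'F')
Step 1: GFF  (2 'F')


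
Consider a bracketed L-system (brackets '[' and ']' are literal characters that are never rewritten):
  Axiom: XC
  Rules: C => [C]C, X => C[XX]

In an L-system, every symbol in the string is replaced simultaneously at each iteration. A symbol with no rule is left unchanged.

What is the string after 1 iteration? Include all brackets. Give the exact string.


Step 0: XC
Step 1: C[XX][C]C

Answer: C[XX][C]C


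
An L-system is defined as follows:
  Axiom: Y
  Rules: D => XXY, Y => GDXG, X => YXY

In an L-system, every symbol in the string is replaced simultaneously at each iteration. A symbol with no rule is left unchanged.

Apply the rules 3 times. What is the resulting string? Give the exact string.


Answer: GYXYYXYGDXGGDXGYXYGDXGG

Derivation:
Step 0: Y
Step 1: GDXG
Step 2: GXXYYXYG
Step 3: GYXYYXYGDXGGDXGYXYGDXGG


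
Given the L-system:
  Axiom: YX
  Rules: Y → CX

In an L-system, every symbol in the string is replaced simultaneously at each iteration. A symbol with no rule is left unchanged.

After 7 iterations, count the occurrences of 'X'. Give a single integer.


Step 0: YX  (1 'X')
Step 1: CXX  (2 'X')
Step 2: CXX  (2 'X')
Step 3: CXX  (2 'X')
Step 4: CXX  (2 'X')
Step 5: CXX  (2 'X')
Step 6: CXX  (2 'X')
Step 7: CXX  (2 'X')

Answer: 2


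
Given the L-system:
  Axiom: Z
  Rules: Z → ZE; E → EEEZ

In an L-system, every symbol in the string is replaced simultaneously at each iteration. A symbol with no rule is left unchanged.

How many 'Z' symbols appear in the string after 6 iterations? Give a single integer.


Step 0: Z  (1 'Z')
Step 1: ZE  (1 'Z')
Step 2: ZEEEEZ  (2 'Z')
Step 3: ZEEEEZEEEZEEEZEEEZZE  (6 'Z')
Step 4: ZEEEEZEEEZEEEZEEEZZEEEEZEEEZEEEZZEEEEZEEEZEEEZZEEEEZEEEZEEEZZEZEEEEZ  (20 'Z')
Step 5: ZEEEEZEEEZEEEZEEEZZEEEEZEEEZEEEZZEEEEZEEEZEEEZZEEEEZEEEZEEEZZEZEEEEZEEEZEEEZEEEZZEEEEZEEEZEEEZZEEEEZEEEZEEEZZEZEEEEZEEEZEEEZEEEZZEEEEZEEEZEEEZZEEEEZEEEZEEEZZEZEEEEZEEEZEEEZEEEZZEEEEZEEEZEEEZZEEEEZEEEZEEEZZEZEEEEZZEEEEZEEEZEEEZEEEZZE  (68 'Z')
Step 6: ZEEEEZEEEZEEEZEEEZZEEEEZEEEZEEEZZEEEEZEEEZEEEZZEEEEZEEEZEEEZZEZEEEEZEEEZEEEZEEEZZEEEEZEEEZEEEZZEEEEZEEEZEEEZZEZEEEEZEEEZEEEZEEEZZEEEEZEEEZEEEZZEEEEZEEEZEEEZZEZEEEEZEEEZEEEZEEEZZEEEEZEEEZEEEZZEEEEZEEEZEEEZZEZEEEEZZEEEEZEEEZEEEZEEEZZEEEEZEEEZEEEZZEEEEZEEEZEEEZZEEEEZEEEZEEEZZEZEEEEZEEEZEEEZEEEZZEEEEZEEEZEEEZZEEEEZEEEZEEEZZEZEEEEZEEEZEEEZEEEZZEEEEZEEEZEEEZZEEEEZEEEZEEEZZEZEEEEZZEEEEZEEEZEEEZEEEZZEEEEZEEEZEEEZZEEEEZEEEZEEEZZEEEEZEEEZEEEZZEZEEEEZEEEZEEEZEEEZZEEEEZEEEZEEEZZEEEEZEEEZEEEZZEZEEEEZEEEZEEEZEEEZZEEEEZEEEZEEEZZEEEEZEEEZEEEZZEZEEEEZZEEEEZEEEZEEEZEEEZZEEEEZEEEZEEEZZEEEEZEEEZEEEZZEEEEZEEEZEEEZZEZEEEEZEEEZEEEZEEEZZEEEEZEEEZEEEZZEEEEZEEEZEEEZZEZEEEEZEEEZEEEZEEEZZEEEEZEEEZEEEZZEEEEZEEEZEEEZZEZEEEEZZEEEEZEEEZEEEZEEEZZEZEEEEZEEEZEEEZEEEZZEEEEZEEEZEEEZZEEEEZEEEZEEEZZEEEEZEEEZEEEZZEZEEEEZ  (232 'Z')

Answer: 232


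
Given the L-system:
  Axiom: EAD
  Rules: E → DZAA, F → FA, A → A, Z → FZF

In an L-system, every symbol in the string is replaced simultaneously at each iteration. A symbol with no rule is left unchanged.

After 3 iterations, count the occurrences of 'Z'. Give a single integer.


Answer: 1

Derivation:
Step 0: EAD  (0 'Z')
Step 1: DZAAAD  (1 'Z')
Step 2: DFZFAAAD  (1 'Z')
Step 3: DFAFZFFAAAAD  (1 'Z')


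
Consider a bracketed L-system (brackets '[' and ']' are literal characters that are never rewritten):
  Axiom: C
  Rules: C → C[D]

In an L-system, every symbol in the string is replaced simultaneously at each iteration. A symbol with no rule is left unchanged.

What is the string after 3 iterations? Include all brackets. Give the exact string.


Answer: C[D][D][D]

Derivation:
Step 0: C
Step 1: C[D]
Step 2: C[D][D]
Step 3: C[D][D][D]


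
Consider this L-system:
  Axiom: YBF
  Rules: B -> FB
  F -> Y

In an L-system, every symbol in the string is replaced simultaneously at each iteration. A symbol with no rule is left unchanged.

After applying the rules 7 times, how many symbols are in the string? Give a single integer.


Step 0: length = 3
Step 1: length = 4
Step 2: length = 5
Step 3: length = 6
Step 4: length = 7
Step 5: length = 8
Step 6: length = 9
Step 7: length = 10

Answer: 10


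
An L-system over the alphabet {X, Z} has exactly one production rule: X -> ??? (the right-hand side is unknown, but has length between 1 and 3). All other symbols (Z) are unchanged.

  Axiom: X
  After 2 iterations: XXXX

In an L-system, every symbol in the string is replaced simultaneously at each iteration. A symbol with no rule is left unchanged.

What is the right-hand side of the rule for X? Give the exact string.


Answer: XX

Derivation:
Trying X -> XX:
  Step 0: X
  Step 1: XX
  Step 2: XXXX
Matches the given result.


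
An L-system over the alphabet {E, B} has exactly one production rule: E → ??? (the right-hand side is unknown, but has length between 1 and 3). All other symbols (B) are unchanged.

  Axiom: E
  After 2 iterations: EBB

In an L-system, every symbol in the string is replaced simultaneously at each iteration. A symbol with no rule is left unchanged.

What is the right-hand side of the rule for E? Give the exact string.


Answer: EB

Derivation:
Trying E → EB:
  Step 0: E
  Step 1: EB
  Step 2: EBB
Matches the given result.


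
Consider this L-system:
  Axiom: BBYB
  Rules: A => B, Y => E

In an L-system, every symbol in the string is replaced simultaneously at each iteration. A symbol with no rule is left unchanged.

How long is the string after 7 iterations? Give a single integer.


Answer: 4

Derivation:
Step 0: length = 4
Step 1: length = 4
Step 2: length = 4
Step 3: length = 4
Step 4: length = 4
Step 5: length = 4
Step 6: length = 4
Step 7: length = 4


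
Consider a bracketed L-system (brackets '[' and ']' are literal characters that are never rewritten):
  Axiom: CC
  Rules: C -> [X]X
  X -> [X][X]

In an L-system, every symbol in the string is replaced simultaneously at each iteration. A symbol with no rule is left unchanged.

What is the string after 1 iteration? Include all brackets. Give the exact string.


Step 0: CC
Step 1: [X]X[X]X

Answer: [X]X[X]X


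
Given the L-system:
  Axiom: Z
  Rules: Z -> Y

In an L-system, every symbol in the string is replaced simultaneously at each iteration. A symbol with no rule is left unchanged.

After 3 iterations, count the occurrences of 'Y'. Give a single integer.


Answer: 1

Derivation:
Step 0: Z  (0 'Y')
Step 1: Y  (1 'Y')
Step 2: Y  (1 'Y')
Step 3: Y  (1 'Y')


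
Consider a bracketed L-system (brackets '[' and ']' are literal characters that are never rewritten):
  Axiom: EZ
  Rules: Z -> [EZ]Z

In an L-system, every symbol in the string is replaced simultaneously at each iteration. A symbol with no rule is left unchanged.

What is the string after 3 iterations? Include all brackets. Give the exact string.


Step 0: EZ
Step 1: E[EZ]Z
Step 2: E[E[EZ]Z][EZ]Z
Step 3: E[E[E[EZ]Z][EZ]Z][E[EZ]Z][EZ]Z

Answer: E[E[E[EZ]Z][EZ]Z][E[EZ]Z][EZ]Z


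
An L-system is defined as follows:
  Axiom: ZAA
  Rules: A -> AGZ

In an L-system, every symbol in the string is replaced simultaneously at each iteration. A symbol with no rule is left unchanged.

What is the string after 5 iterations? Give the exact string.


Answer: ZAGZGZGZGZGZAGZGZGZGZGZ

Derivation:
Step 0: ZAA
Step 1: ZAGZAGZ
Step 2: ZAGZGZAGZGZ
Step 3: ZAGZGZGZAGZGZGZ
Step 4: ZAGZGZGZGZAGZGZGZGZ
Step 5: ZAGZGZGZGZGZAGZGZGZGZGZ


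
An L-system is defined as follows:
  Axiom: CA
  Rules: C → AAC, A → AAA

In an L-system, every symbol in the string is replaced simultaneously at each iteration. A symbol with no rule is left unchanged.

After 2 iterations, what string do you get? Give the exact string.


Step 0: CA
Step 1: AACAAA
Step 2: AAAAAAAACAAAAAAAAA

Answer: AAAAAAAACAAAAAAAAA


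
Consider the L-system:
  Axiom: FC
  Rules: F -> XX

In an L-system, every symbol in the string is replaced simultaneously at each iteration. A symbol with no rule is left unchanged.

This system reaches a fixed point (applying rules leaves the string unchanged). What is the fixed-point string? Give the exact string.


Step 0: FC
Step 1: XXC
Step 2: XXC  (unchanged — fixed point at step 1)

Answer: XXC


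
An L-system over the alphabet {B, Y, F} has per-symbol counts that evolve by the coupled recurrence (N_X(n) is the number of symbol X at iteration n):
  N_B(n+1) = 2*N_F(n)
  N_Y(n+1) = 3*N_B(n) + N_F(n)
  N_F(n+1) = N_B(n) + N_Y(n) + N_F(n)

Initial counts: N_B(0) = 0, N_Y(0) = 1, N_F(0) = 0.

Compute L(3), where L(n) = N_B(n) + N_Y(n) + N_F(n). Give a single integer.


Step 0: N_B=0, N_Y=1, N_F=0, L=1
Step 1: N_B=0, N_Y=0, N_F=1, L=1
Step 2: N_B=2, N_Y=1, N_F=1, L=4
Step 3: N_B=2, N_Y=7, N_F=4, L=13

Answer: 13


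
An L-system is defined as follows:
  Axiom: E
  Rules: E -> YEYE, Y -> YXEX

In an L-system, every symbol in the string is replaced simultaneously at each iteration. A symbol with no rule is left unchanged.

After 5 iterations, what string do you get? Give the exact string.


Step 0: E
Step 1: YEYE
Step 2: YXEXYEYEYXEXYEYE
Step 3: YXEXXYEYEXYXEXYEYEYXEXYEYEYXEXXYEYEXYXEXYEYEYXEXYEYE
Step 4: YXEXXYEYEXXYXEXYEYEYXEXYEYEXYXEXXYEYEXYXEXYEYEYXEXYEYEYXEXXYEYEXYXEXYEYEYXEXYEYEYXEXXYEYEXXYXEXYEYEYXEXYEYEXYXEXXYEYEXYXEXYEYEYXEXYEYEYXEXXYEYEXYXEXYEYEYXEXYEYE
Step 5: YXEXXYEYEXXYXEXYEYEYXEXYEYEXXYXEXXYEYEXYXEXYEYEYXEXYEYEYXEXXYEYEXYXEXYEYEYXEXYEYEXYXEXXYEYEXXYXEXYEYEYXEXYEYEXYXEXXYEYEXYXEXYEYEYXEXYEYEYXEXXYEYEXYXEXYEYEYXEXYEYEYXEXXYEYEXXYXEXYEYEYXEXYEYEXYXEXXYEYEXYXEXYEYEYXEXYEYEYXEXXYEYEXYXEXYEYEYXEXYEYEYXEXXYEYEXXYXEXYEYEYXEXYEYEXXYXEXXYEYEXYXEXYEYEYXEXYEYEYXEXXYEYEXYXEXYEYEYXEXYEYEXYXEXXYEYEXXYXEXYEYEYXEXYEYEXYXEXXYEYEXYXEXYEYEYXEXYEYEYXEXXYEYEXYXEXYEYEYXEXYEYEYXEXXYEYEXXYXEXYEYEYXEXYEYEXYXEXXYEYEXYXEXYEYEYXEXYEYEYXEXXYEYEXYXEXYEYEYXEXYEYE

Answer: YXEXXYEYEXXYXEXYEYEYXEXYEYEXXYXEXXYEYEXYXEXYEYEYXEXYEYEYXEXXYEYEXYXEXYEYEYXEXYEYEXYXEXXYEYEXXYXEXYEYEYXEXYEYEXYXEXXYEYEXYXEXYEYEYXEXYEYEYXEXXYEYEXYXEXYEYEYXEXYEYEYXEXXYEYEXXYXEXYEYEYXEXYEYEXYXEXXYEYEXYXEXYEYEYXEXYEYEYXEXXYEYEXYXEXYEYEYXEXYEYEYXEXXYEYEXXYXEXYEYEYXEXYEYEXXYXEXXYEYEXYXEXYEYEYXEXYEYEYXEXXYEYEXYXEXYEYEYXEXYEYEXYXEXXYEYEXXYXEXYEYEYXEXYEYEXYXEXXYEYEXYXEXYEYEYXEXYEYEYXEXXYEYEXYXEXYEYEYXEXYEYEYXEXXYEYEXXYXEXYEYEYXEXYEYEXYXEXXYEYEXYXEXYEYEYXEXYEYEYXEXXYEYEXYXEXYEYEYXEXYEYE


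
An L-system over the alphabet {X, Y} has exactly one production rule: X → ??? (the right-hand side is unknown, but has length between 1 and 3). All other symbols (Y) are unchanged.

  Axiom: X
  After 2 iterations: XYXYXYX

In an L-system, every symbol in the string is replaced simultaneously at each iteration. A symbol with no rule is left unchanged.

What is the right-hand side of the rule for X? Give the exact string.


Trying X → XYX:
  Step 0: X
  Step 1: XYX
  Step 2: XYXYXYX
Matches the given result.

Answer: XYX


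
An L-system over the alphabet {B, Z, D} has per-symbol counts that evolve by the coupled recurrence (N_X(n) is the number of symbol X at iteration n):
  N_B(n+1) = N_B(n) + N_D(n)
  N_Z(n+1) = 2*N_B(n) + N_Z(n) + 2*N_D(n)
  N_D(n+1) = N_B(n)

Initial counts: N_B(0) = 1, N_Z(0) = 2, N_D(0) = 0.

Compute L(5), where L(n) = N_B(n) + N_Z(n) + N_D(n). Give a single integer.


Answer: 53

Derivation:
Step 0: N_B=1, N_Z=2, N_D=0, L=3
Step 1: N_B=1, N_Z=4, N_D=1, L=6
Step 2: N_B=2, N_Z=8, N_D=1, L=11
Step 3: N_B=3, N_Z=14, N_D=2, L=19
Step 4: N_B=5, N_Z=24, N_D=3, L=32
Step 5: N_B=8, N_Z=40, N_D=5, L=53


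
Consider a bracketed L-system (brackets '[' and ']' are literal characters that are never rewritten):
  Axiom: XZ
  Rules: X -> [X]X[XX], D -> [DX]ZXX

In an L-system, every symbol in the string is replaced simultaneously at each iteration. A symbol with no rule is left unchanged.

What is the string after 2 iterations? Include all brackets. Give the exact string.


Answer: [[X]X[XX]][X]X[XX][[X]X[XX][X]X[XX]]Z

Derivation:
Step 0: XZ
Step 1: [X]X[XX]Z
Step 2: [[X]X[XX]][X]X[XX][[X]X[XX][X]X[XX]]Z


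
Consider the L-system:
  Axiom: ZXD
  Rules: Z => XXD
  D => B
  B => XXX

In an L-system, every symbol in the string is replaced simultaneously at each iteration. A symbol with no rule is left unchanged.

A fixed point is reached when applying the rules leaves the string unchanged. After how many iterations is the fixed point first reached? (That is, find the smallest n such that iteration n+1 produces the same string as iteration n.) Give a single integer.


Step 0: ZXD
Step 1: XXDXB
Step 2: XXBXXXX
Step 3: XXXXXXXXX
Step 4: XXXXXXXXX  (unchanged — fixed point at step 3)

Answer: 3


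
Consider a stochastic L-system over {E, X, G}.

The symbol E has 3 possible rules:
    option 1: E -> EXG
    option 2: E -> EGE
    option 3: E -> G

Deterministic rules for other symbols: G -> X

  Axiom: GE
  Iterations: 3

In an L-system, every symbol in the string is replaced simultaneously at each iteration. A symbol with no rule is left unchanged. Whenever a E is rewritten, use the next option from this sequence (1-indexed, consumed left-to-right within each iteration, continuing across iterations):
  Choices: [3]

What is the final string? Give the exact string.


Answer: XX

Derivation:
Step 0: GE
Step 1: XG  (used choices [3])
Step 2: XX  (used choices [])
Step 3: XX  (used choices [])


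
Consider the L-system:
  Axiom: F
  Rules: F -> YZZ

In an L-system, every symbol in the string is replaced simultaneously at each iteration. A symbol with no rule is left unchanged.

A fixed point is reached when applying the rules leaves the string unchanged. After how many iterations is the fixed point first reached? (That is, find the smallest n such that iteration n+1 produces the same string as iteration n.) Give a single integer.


Step 0: F
Step 1: YZZ
Step 2: YZZ  (unchanged — fixed point at step 1)

Answer: 1


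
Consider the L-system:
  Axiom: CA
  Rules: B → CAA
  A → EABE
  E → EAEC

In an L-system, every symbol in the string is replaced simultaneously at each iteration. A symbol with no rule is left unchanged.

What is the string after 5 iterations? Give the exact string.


Step 0: CA
Step 1: CEABE
Step 2: CEAECEABECAAEAEC
Step 3: CEAECEABEEAECCEAECEABECAAEAECCEABEEABEEAECEABEEAECC
Step 4: CEAECEABEEAECCEAECEABECAAEAECEAECEABEEAECCCEAECEABEEAECCEAECEABECAAEAECCEABEEABEEAECEABEEAECCCEAECEABECAAEAECEAECEABECAAEAECEAECEABEEAECCEAECEABECAAEAECEAECEABEEAECCC
Step 5: CEAECEABEEAECCEAECEABECAAEAECEAECEABEEAECCCEAECEABEEAECCEAECEABECAAEAECCEABEEABEEAECEABEEAECCEAECEABEEAECCEAECEABECAAEAECEAECEABEEAECCCCEAECEABEEAECCEAECEABECAAEAECEAECEABEEAECCCEAECEABEEAECCEAECEABECAAEAECCEABEEABEEAECEABEEAECCCEAECEABECAAEAECEAECEABECAAEAECEAECEABEEAECCEAECEABECAAEAECEAECEABEEAECCCCEAECEABEEAECCEAECEABECAAEAECCEABEEABEEAECEABEEAECCEAECEABEEAECCEAECEABECAAEAECCEABEEABEEAECEABEEAECCEAECEABEEAECCEAECEABECAAEAECEAECEABEEAECCCEAECEABEEAECCEAECEABECAAEAECCEABEEABEEAECEABEEAECCEAECEABEEAECCEAECEABECAAEAECEAECEABEEAECCCC

Answer: CEAECEABEEAECCEAECEABECAAEAECEAECEABEEAECCCEAECEABEEAECCEAECEABECAAEAECCEABEEABEEAECEABEEAECCEAECEABEEAECCEAECEABECAAEAECEAECEABEEAECCCCEAECEABEEAECCEAECEABECAAEAECEAECEABEEAECCCEAECEABEEAECCEAECEABECAAEAECCEABEEABEEAECEABEEAECCCEAECEABECAAEAECEAECEABECAAEAECEAECEABEEAECCEAECEABECAAEAECEAECEABEEAECCCCEAECEABEEAECCEAECEABECAAEAECCEABEEABEEAECEABEEAECCEAECEABEEAECCEAECEABECAAEAECCEABEEABEEAECEABEEAECCEAECEABEEAECCEAECEABECAAEAECEAECEABEEAECCCEAECEABEEAECCEAECEABECAAEAECCEABEEABEEAECEABEEAECCEAECEABEEAECCEAECEABECAAEAECEAECEABEEAECCCC


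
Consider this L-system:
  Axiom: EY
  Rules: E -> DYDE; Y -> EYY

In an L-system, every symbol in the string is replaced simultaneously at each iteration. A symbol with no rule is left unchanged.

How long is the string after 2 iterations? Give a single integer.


Answer: 19

Derivation:
Step 0: length = 2
Step 1: length = 7
Step 2: length = 19


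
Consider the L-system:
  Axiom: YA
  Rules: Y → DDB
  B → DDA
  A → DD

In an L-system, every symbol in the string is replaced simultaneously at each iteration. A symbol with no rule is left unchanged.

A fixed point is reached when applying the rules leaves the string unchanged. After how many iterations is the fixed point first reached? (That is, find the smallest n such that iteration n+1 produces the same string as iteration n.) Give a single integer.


Step 0: YA
Step 1: DDBDD
Step 2: DDDDADD
Step 3: DDDDDDDD
Step 4: DDDDDDDD  (unchanged — fixed point at step 3)

Answer: 3


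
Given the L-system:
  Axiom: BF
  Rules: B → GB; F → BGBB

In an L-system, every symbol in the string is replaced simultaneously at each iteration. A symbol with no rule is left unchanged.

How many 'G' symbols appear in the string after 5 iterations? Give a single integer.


Answer: 18

Derivation:
Step 0: BF  (0 'G')
Step 1: GBBGBB  (2 'G')
Step 2: GGBGBGGBGB  (6 'G')
Step 3: GGGBGGBGGGBGGB  (10 'G')
Step 4: GGGGBGGGBGGGGBGGGB  (14 'G')
Step 5: GGGGGBGGGGBGGGGGBGGGGB  (18 'G')


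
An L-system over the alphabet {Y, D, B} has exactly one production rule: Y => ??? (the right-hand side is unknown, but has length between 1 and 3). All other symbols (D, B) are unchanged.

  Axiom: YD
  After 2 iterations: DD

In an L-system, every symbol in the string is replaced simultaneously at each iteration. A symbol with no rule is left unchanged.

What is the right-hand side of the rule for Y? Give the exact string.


Trying Y => D:
  Step 0: YD
  Step 1: DD
  Step 2: DD
Matches the given result.

Answer: D


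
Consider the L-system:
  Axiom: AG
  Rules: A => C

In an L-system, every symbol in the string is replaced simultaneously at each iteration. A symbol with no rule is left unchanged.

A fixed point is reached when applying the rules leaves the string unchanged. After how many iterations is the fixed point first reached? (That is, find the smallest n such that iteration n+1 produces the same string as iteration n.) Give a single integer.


Answer: 1

Derivation:
Step 0: AG
Step 1: CG
Step 2: CG  (unchanged — fixed point at step 1)


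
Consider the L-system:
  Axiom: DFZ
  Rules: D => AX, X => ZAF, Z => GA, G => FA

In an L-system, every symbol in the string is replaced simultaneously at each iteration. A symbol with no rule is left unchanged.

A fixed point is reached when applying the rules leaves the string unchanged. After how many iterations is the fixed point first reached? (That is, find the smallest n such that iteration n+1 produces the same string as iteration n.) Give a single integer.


Step 0: DFZ
Step 1: AXFGA
Step 2: AZAFFFAA
Step 3: AGAAFFFAA
Step 4: AFAAAFFFAA
Step 5: AFAAAFFFAA  (unchanged — fixed point at step 4)

Answer: 4


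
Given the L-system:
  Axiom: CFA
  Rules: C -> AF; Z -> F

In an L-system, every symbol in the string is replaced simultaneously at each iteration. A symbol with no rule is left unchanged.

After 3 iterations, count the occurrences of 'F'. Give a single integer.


Step 0: CFA  (1 'F')
Step 1: AFFA  (2 'F')
Step 2: AFFA  (2 'F')
Step 3: AFFA  (2 'F')

Answer: 2


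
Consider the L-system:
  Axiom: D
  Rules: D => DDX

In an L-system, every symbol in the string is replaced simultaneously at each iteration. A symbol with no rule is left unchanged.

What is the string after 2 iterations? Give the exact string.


Answer: DDXDDXX

Derivation:
Step 0: D
Step 1: DDX
Step 2: DDXDDXX


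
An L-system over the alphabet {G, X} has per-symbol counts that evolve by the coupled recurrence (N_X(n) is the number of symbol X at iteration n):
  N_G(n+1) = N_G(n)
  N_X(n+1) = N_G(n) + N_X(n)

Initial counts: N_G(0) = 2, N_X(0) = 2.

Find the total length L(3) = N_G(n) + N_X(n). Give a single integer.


Answer: 10

Derivation:
Step 0: N_G=2, N_X=2, L=4
Step 1: N_G=2, N_X=4, L=6
Step 2: N_G=2, N_X=6, L=8
Step 3: N_G=2, N_X=8, L=10


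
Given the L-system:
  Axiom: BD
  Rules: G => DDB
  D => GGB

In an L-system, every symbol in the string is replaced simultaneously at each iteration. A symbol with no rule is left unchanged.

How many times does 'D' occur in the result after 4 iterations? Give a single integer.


Step 0: BD  (1 'D')
Step 1: BGGB  (0 'D')
Step 2: BDDBDDBB  (4 'D')
Step 3: BGGBGGBBGGBGGBBB  (0 'D')
Step 4: BDDBDDBBDDBDDBBBDDBDDBBDDBDDBBBB  (16 'D')

Answer: 16


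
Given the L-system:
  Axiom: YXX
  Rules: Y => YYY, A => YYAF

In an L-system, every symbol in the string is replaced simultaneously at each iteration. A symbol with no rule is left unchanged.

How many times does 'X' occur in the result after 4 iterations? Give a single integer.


Step 0: YXX  (2 'X')
Step 1: YYYXX  (2 'X')
Step 2: YYYYYYYYYXX  (2 'X')
Step 3: YYYYYYYYYYYYYYYYYYYYYYYYYYYXX  (2 'X')
Step 4: YYYYYYYYYYYYYYYYYYYYYYYYYYYYYYYYYYYYYYYYYYYYYYYYYYYYYYYYYYYYYYYYYYYYYYYYYYYYYYYYYXX  (2 'X')

Answer: 2


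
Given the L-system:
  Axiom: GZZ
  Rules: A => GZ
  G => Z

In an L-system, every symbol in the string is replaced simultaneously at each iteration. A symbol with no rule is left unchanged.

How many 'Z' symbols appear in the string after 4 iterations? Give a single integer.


Step 0: GZZ  (2 'Z')
Step 1: ZZZ  (3 'Z')
Step 2: ZZZ  (3 'Z')
Step 3: ZZZ  (3 'Z')
Step 4: ZZZ  (3 'Z')

Answer: 3


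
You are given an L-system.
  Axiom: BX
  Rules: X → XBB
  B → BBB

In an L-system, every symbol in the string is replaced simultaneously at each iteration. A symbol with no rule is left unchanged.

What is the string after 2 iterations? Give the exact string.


Step 0: BX
Step 1: BBBXBB
Step 2: BBBBBBBBBXBBBBBBBB

Answer: BBBBBBBBBXBBBBBBBB


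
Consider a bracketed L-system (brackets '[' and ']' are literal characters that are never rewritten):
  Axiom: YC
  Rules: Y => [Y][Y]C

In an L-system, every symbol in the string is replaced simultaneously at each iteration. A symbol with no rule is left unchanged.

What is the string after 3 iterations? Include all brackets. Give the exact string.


Step 0: YC
Step 1: [Y][Y]CC
Step 2: [[Y][Y]C][[Y][Y]C]CC
Step 3: [[[Y][Y]C][[Y][Y]C]C][[[Y][Y]C][[Y][Y]C]C]CC

Answer: [[[Y][Y]C][[Y][Y]C]C][[[Y][Y]C][[Y][Y]C]C]CC


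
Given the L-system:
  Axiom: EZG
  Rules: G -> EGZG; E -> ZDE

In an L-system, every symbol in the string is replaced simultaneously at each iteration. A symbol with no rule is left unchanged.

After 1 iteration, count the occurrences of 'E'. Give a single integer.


Step 0: EZG  (1 'E')
Step 1: ZDEZEGZG  (2 'E')

Answer: 2


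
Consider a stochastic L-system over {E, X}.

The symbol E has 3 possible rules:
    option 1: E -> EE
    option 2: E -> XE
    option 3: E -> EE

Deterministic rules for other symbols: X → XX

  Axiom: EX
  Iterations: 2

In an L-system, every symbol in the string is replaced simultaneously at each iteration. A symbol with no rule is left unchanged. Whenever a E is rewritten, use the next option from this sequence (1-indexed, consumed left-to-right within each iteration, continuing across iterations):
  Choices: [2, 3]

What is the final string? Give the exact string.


Answer: XXEEXXXX

Derivation:
Step 0: EX
Step 1: XEXX  (used choices [2])
Step 2: XXEEXXXX  (used choices [3])


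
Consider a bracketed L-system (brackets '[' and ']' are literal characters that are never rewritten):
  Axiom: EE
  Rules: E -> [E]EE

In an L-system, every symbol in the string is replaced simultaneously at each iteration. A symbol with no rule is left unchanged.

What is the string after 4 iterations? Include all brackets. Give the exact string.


Step 0: EE
Step 1: [E]EE[E]EE
Step 2: [[E]EE][E]EE[E]EE[[E]EE][E]EE[E]EE
Step 3: [[[E]EE][E]EE[E]EE][[E]EE][E]EE[E]EE[[E]EE][E]EE[E]EE[[[E]EE][E]EE[E]EE][[E]EE][E]EE[E]EE[[E]EE][E]EE[E]EE
Step 4: [[[[E]EE][E]EE[E]EE][[E]EE][E]EE[E]EE[[E]EE][E]EE[E]EE][[[E]EE][E]EE[E]EE][[E]EE][E]EE[E]EE[[E]EE][E]EE[E]EE[[[E]EE][E]EE[E]EE][[E]EE][E]EE[E]EE[[E]EE][E]EE[E]EE[[[[E]EE][E]EE[E]EE][[E]EE][E]EE[E]EE[[E]EE][E]EE[E]EE][[[E]EE][E]EE[E]EE][[E]EE][E]EE[E]EE[[E]EE][E]EE[E]EE[[[E]EE][E]EE[E]EE][[E]EE][E]EE[E]EE[[E]EE][E]EE[E]EE

Answer: [[[[E]EE][E]EE[E]EE][[E]EE][E]EE[E]EE[[E]EE][E]EE[E]EE][[[E]EE][E]EE[E]EE][[E]EE][E]EE[E]EE[[E]EE][E]EE[E]EE[[[E]EE][E]EE[E]EE][[E]EE][E]EE[E]EE[[E]EE][E]EE[E]EE[[[[E]EE][E]EE[E]EE][[E]EE][E]EE[E]EE[[E]EE][E]EE[E]EE][[[E]EE][E]EE[E]EE][[E]EE][E]EE[E]EE[[E]EE][E]EE[E]EE[[[E]EE][E]EE[E]EE][[E]EE][E]EE[E]EE[[E]EE][E]EE[E]EE


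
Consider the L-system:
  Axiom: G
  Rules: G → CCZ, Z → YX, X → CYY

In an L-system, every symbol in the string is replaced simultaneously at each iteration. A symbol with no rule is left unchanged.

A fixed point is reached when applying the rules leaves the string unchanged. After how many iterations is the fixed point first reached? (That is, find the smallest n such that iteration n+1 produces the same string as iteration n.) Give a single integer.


Step 0: G
Step 1: CCZ
Step 2: CCYX
Step 3: CCYCYY
Step 4: CCYCYY  (unchanged — fixed point at step 3)

Answer: 3


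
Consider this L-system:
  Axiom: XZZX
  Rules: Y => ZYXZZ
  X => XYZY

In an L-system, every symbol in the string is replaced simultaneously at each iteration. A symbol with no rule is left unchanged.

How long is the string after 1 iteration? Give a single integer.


Answer: 10

Derivation:
Step 0: length = 4
Step 1: length = 10


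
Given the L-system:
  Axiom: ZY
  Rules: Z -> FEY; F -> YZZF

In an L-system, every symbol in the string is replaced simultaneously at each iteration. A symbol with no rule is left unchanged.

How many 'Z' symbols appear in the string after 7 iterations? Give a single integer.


Answer: 42

Derivation:
Step 0: ZY  (1 'Z')
Step 1: FEYY  (0 'Z')
Step 2: YZZFEYY  (2 'Z')
Step 3: YFEYFEYYZZFEYY  (2 'Z')
Step 4: YYZZFEYYZZFEYYFEYFEYYZZFEYY  (6 'Z')
Step 5: YYFEYFEYYZZFEYYFEYFEYYZZFEYYYZZFEYYZZFEYYFEYFEYYZZFEYY  (10 'Z')
Step 6: YYYZZFEYYZZFEYYFEYFEYYZZFEYYYZZFEYYZZFEYYFEYFEYYZZFEYYYFEYFEYYZZFEYYFEYFEYYZZFEYYYZZFEYYZZFEYYFEYFEYYZZFEYY  (22 'Z')
Step 7: YYYFEYFEYYZZFEYYFEYFEYYZZFEYYYZZFEYYZZFEYYFEYFEYYZZFEYYYFEYFEYYZZFEYYFEYFEYYZZFEYYYZZFEYYZZFEYYFEYFEYYZZFEYYYYZZFEYYZZFEYYFEYFEYYZZFEYYYZZFEYYZZFEYYFEYFEYYZZFEYYYFEYFEYYZZFEYYFEYFEYYZZFEYYYZZFEYYZZFEYYFEYFEYYZZFEYY  (42 'Z')


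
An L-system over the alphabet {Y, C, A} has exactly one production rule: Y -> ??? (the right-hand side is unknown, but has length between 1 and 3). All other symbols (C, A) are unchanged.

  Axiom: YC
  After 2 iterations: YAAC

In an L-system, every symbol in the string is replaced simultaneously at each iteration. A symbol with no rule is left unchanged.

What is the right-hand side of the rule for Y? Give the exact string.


Trying Y -> YA:
  Step 0: YC
  Step 1: YAC
  Step 2: YAAC
Matches the given result.

Answer: YA


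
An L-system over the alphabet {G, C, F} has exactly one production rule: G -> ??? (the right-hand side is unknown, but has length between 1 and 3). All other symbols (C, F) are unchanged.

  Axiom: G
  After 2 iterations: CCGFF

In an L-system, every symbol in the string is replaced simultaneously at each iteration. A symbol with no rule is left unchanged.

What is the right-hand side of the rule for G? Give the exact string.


Trying G -> CGF:
  Step 0: G
  Step 1: CGF
  Step 2: CCGFF
Matches the given result.

Answer: CGF


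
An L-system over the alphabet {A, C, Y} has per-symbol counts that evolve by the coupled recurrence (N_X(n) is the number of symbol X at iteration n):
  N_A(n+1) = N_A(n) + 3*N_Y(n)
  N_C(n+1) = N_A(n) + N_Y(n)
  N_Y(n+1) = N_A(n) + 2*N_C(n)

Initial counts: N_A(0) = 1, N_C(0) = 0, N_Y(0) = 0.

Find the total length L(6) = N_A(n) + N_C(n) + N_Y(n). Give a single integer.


Step 0: N_A=1, N_C=0, N_Y=0, L=1
Step 1: N_A=1, N_C=1, N_Y=1, L=3
Step 2: N_A=4, N_C=2, N_Y=3, L=9
Step 3: N_A=13, N_C=7, N_Y=8, L=28
Step 4: N_A=37, N_C=21, N_Y=27, L=85
Step 5: N_A=118, N_C=64, N_Y=79, L=261
Step 6: N_A=355, N_C=197, N_Y=246, L=798

Answer: 798


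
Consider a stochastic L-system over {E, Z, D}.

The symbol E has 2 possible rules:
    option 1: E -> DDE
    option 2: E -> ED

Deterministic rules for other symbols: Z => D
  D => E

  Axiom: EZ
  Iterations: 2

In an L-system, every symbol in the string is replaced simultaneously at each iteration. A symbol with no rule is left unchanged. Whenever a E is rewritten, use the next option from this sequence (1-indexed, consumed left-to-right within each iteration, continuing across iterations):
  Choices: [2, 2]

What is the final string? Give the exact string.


Answer: EDEE

Derivation:
Step 0: EZ
Step 1: EDD  (used choices [2])
Step 2: EDEE  (used choices [2])


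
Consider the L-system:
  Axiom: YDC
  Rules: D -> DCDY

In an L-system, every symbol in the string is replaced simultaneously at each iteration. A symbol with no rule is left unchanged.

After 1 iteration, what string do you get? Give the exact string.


Answer: YDCDYC

Derivation:
Step 0: YDC
Step 1: YDCDYC


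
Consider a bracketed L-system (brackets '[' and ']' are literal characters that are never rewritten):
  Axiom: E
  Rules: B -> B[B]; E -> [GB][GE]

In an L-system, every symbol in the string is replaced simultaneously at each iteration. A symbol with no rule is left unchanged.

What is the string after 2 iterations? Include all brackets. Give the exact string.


Step 0: E
Step 1: [GB][GE]
Step 2: [GB[B]][G[GB][GE]]

Answer: [GB[B]][G[GB][GE]]


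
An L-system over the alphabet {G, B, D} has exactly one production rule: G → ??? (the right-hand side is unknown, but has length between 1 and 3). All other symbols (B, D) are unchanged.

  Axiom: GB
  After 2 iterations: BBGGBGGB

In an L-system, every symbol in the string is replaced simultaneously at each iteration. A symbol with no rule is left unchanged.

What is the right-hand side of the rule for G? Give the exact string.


Answer: BGG

Derivation:
Trying G → BGG:
  Step 0: GB
  Step 1: BGGB
  Step 2: BBGGBGGB
Matches the given result.


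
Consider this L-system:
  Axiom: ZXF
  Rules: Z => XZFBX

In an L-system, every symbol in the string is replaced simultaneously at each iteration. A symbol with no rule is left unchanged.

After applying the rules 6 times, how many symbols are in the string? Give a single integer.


Answer: 27

Derivation:
Step 0: length = 3
Step 1: length = 7
Step 2: length = 11
Step 3: length = 15
Step 4: length = 19
Step 5: length = 23
Step 6: length = 27


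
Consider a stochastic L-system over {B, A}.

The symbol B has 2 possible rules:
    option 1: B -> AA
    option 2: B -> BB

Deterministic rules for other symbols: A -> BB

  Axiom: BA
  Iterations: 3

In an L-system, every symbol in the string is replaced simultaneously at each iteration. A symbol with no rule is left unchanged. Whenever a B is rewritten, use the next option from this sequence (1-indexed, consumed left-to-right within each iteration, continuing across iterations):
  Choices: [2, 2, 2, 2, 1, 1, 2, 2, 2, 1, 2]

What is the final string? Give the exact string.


Step 0: BA
Step 1: BBBB  (used choices [2])
Step 2: BBBBBBAA  (used choices [2, 2, 2, 1])
Step 3: AABBBBBBAABBBBBB  (used choices [1, 2, 2, 2, 1, 2])

Answer: AABBBBBBAABBBBBB


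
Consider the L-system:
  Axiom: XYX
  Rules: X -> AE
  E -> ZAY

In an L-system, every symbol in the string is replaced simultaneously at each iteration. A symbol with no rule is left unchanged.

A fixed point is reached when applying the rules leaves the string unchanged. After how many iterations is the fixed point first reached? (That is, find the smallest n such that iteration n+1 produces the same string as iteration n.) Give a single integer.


Step 0: XYX
Step 1: AEYAE
Step 2: AZAYYAZAY
Step 3: AZAYYAZAY  (unchanged — fixed point at step 2)

Answer: 2


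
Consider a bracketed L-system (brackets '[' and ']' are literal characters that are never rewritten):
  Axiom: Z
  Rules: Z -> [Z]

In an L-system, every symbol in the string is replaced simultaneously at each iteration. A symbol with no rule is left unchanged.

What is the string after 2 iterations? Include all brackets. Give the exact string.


Answer: [[Z]]

Derivation:
Step 0: Z
Step 1: [Z]
Step 2: [[Z]]
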